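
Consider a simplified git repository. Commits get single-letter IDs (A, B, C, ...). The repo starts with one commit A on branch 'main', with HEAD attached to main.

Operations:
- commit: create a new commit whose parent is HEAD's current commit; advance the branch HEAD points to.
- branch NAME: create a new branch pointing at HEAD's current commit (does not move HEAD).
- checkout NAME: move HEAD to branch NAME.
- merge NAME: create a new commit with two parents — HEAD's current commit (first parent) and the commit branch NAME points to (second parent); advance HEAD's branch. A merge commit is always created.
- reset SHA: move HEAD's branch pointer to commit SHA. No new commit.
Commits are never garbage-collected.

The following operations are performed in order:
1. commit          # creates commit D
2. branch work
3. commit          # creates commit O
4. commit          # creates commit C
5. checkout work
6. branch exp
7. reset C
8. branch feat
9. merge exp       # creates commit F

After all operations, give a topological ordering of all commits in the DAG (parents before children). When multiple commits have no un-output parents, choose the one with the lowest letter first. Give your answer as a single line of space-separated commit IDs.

After op 1 (commit): HEAD=main@D [main=D]
After op 2 (branch): HEAD=main@D [main=D work=D]
After op 3 (commit): HEAD=main@O [main=O work=D]
After op 4 (commit): HEAD=main@C [main=C work=D]
After op 5 (checkout): HEAD=work@D [main=C work=D]
After op 6 (branch): HEAD=work@D [exp=D main=C work=D]
After op 7 (reset): HEAD=work@C [exp=D main=C work=C]
After op 8 (branch): HEAD=work@C [exp=D feat=C main=C work=C]
After op 9 (merge): HEAD=work@F [exp=D feat=C main=C work=F]
commit A: parents=[]
commit C: parents=['O']
commit D: parents=['A']
commit F: parents=['C', 'D']
commit O: parents=['D']

Answer: A D O C F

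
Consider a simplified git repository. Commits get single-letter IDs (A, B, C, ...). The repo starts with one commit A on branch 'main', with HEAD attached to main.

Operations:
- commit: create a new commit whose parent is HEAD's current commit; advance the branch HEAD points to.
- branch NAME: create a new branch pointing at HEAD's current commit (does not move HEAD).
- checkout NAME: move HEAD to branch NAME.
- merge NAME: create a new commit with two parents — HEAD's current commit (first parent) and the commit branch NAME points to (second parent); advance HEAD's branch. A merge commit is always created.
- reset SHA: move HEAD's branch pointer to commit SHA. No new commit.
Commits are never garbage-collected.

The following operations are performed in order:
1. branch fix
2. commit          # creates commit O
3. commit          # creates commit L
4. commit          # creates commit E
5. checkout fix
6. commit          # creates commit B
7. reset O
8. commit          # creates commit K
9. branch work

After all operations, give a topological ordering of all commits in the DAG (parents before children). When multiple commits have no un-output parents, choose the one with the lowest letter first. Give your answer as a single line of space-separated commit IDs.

Answer: A B O K L E

Derivation:
After op 1 (branch): HEAD=main@A [fix=A main=A]
After op 2 (commit): HEAD=main@O [fix=A main=O]
After op 3 (commit): HEAD=main@L [fix=A main=L]
After op 4 (commit): HEAD=main@E [fix=A main=E]
After op 5 (checkout): HEAD=fix@A [fix=A main=E]
After op 6 (commit): HEAD=fix@B [fix=B main=E]
After op 7 (reset): HEAD=fix@O [fix=O main=E]
After op 8 (commit): HEAD=fix@K [fix=K main=E]
After op 9 (branch): HEAD=fix@K [fix=K main=E work=K]
commit A: parents=[]
commit B: parents=['A']
commit E: parents=['L']
commit K: parents=['O']
commit L: parents=['O']
commit O: parents=['A']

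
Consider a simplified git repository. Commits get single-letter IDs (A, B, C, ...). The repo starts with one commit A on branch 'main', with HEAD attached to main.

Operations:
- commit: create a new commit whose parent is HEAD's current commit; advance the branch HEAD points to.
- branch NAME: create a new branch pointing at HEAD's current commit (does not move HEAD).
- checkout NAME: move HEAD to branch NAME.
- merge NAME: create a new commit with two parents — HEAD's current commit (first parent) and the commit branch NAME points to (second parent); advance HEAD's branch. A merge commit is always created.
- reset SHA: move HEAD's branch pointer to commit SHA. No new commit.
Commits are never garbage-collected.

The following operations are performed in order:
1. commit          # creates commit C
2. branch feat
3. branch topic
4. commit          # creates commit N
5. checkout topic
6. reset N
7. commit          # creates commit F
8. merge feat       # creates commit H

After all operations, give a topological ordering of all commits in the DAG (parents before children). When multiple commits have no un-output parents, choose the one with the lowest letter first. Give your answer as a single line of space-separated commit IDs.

Answer: A C N F H

Derivation:
After op 1 (commit): HEAD=main@C [main=C]
After op 2 (branch): HEAD=main@C [feat=C main=C]
After op 3 (branch): HEAD=main@C [feat=C main=C topic=C]
After op 4 (commit): HEAD=main@N [feat=C main=N topic=C]
After op 5 (checkout): HEAD=topic@C [feat=C main=N topic=C]
After op 6 (reset): HEAD=topic@N [feat=C main=N topic=N]
After op 7 (commit): HEAD=topic@F [feat=C main=N topic=F]
After op 8 (merge): HEAD=topic@H [feat=C main=N topic=H]
commit A: parents=[]
commit C: parents=['A']
commit F: parents=['N']
commit H: parents=['F', 'C']
commit N: parents=['C']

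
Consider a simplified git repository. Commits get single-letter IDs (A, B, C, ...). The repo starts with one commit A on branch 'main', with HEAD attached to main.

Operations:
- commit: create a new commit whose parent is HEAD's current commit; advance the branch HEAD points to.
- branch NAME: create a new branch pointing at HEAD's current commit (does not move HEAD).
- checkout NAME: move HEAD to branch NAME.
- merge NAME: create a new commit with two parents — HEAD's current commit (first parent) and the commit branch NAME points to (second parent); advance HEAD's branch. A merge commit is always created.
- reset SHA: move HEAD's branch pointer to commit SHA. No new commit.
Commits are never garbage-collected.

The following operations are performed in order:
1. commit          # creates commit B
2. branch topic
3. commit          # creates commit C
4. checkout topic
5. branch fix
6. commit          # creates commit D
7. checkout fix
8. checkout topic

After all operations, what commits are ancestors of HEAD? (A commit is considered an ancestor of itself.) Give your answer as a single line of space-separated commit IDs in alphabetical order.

Answer: A B D

Derivation:
After op 1 (commit): HEAD=main@B [main=B]
After op 2 (branch): HEAD=main@B [main=B topic=B]
After op 3 (commit): HEAD=main@C [main=C topic=B]
After op 4 (checkout): HEAD=topic@B [main=C topic=B]
After op 5 (branch): HEAD=topic@B [fix=B main=C topic=B]
After op 6 (commit): HEAD=topic@D [fix=B main=C topic=D]
After op 7 (checkout): HEAD=fix@B [fix=B main=C topic=D]
After op 8 (checkout): HEAD=topic@D [fix=B main=C topic=D]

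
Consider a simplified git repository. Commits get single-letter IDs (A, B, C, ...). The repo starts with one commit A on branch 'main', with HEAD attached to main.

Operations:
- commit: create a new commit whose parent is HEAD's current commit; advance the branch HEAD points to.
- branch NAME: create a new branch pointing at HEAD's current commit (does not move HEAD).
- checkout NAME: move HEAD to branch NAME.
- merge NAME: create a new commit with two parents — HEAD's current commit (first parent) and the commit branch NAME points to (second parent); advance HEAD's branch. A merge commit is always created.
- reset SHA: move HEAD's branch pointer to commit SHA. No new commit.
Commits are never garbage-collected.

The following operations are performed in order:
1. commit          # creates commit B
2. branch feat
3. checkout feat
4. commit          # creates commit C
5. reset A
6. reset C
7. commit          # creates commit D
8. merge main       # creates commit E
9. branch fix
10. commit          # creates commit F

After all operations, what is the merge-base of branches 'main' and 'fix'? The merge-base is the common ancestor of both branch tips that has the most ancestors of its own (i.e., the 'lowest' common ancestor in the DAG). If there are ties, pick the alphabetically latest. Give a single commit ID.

Answer: B

Derivation:
After op 1 (commit): HEAD=main@B [main=B]
After op 2 (branch): HEAD=main@B [feat=B main=B]
After op 3 (checkout): HEAD=feat@B [feat=B main=B]
After op 4 (commit): HEAD=feat@C [feat=C main=B]
After op 5 (reset): HEAD=feat@A [feat=A main=B]
After op 6 (reset): HEAD=feat@C [feat=C main=B]
After op 7 (commit): HEAD=feat@D [feat=D main=B]
After op 8 (merge): HEAD=feat@E [feat=E main=B]
After op 9 (branch): HEAD=feat@E [feat=E fix=E main=B]
After op 10 (commit): HEAD=feat@F [feat=F fix=E main=B]
ancestors(main=B): ['A', 'B']
ancestors(fix=E): ['A', 'B', 'C', 'D', 'E']
common: ['A', 'B']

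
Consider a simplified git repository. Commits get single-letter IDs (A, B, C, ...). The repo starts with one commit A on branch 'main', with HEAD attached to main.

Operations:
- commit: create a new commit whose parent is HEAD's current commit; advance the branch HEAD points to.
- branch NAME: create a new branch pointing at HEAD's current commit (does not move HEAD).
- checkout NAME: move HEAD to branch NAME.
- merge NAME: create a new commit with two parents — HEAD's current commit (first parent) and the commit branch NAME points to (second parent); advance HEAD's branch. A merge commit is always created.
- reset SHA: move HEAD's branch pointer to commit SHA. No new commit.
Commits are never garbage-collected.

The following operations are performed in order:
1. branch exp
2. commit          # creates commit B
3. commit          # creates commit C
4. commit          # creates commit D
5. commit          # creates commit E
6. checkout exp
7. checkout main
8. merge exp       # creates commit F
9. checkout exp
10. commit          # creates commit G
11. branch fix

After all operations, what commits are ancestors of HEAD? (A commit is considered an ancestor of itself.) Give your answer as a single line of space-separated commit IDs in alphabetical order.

After op 1 (branch): HEAD=main@A [exp=A main=A]
After op 2 (commit): HEAD=main@B [exp=A main=B]
After op 3 (commit): HEAD=main@C [exp=A main=C]
After op 4 (commit): HEAD=main@D [exp=A main=D]
After op 5 (commit): HEAD=main@E [exp=A main=E]
After op 6 (checkout): HEAD=exp@A [exp=A main=E]
After op 7 (checkout): HEAD=main@E [exp=A main=E]
After op 8 (merge): HEAD=main@F [exp=A main=F]
After op 9 (checkout): HEAD=exp@A [exp=A main=F]
After op 10 (commit): HEAD=exp@G [exp=G main=F]
After op 11 (branch): HEAD=exp@G [exp=G fix=G main=F]

Answer: A G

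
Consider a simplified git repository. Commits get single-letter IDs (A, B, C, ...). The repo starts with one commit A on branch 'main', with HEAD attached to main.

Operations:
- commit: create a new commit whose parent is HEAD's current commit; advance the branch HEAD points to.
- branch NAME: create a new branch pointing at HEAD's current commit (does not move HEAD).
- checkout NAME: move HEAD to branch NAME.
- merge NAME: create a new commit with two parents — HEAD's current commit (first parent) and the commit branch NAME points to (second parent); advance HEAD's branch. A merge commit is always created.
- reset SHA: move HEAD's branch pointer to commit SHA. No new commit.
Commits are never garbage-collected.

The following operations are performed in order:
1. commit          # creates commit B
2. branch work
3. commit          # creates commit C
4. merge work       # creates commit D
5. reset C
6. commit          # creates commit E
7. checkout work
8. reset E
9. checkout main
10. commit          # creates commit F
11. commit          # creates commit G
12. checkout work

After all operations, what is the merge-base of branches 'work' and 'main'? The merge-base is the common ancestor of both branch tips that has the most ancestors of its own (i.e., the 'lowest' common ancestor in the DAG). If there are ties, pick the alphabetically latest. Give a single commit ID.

After op 1 (commit): HEAD=main@B [main=B]
After op 2 (branch): HEAD=main@B [main=B work=B]
After op 3 (commit): HEAD=main@C [main=C work=B]
After op 4 (merge): HEAD=main@D [main=D work=B]
After op 5 (reset): HEAD=main@C [main=C work=B]
After op 6 (commit): HEAD=main@E [main=E work=B]
After op 7 (checkout): HEAD=work@B [main=E work=B]
After op 8 (reset): HEAD=work@E [main=E work=E]
After op 9 (checkout): HEAD=main@E [main=E work=E]
After op 10 (commit): HEAD=main@F [main=F work=E]
After op 11 (commit): HEAD=main@G [main=G work=E]
After op 12 (checkout): HEAD=work@E [main=G work=E]
ancestors(work=E): ['A', 'B', 'C', 'E']
ancestors(main=G): ['A', 'B', 'C', 'E', 'F', 'G']
common: ['A', 'B', 'C', 'E']

Answer: E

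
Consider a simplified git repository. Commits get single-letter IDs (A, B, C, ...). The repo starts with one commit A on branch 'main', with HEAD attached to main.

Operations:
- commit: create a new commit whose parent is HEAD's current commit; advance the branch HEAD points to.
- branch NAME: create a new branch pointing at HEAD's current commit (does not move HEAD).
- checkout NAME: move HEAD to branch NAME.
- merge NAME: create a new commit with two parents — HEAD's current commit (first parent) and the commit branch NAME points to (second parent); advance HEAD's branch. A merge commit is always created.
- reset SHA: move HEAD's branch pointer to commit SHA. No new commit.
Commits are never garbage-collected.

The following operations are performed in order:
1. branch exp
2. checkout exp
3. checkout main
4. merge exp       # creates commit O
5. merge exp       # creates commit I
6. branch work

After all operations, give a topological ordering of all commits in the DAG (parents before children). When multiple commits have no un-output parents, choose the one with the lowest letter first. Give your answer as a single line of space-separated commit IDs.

Answer: A O I

Derivation:
After op 1 (branch): HEAD=main@A [exp=A main=A]
After op 2 (checkout): HEAD=exp@A [exp=A main=A]
After op 3 (checkout): HEAD=main@A [exp=A main=A]
After op 4 (merge): HEAD=main@O [exp=A main=O]
After op 5 (merge): HEAD=main@I [exp=A main=I]
After op 6 (branch): HEAD=main@I [exp=A main=I work=I]
commit A: parents=[]
commit I: parents=['O', 'A']
commit O: parents=['A', 'A']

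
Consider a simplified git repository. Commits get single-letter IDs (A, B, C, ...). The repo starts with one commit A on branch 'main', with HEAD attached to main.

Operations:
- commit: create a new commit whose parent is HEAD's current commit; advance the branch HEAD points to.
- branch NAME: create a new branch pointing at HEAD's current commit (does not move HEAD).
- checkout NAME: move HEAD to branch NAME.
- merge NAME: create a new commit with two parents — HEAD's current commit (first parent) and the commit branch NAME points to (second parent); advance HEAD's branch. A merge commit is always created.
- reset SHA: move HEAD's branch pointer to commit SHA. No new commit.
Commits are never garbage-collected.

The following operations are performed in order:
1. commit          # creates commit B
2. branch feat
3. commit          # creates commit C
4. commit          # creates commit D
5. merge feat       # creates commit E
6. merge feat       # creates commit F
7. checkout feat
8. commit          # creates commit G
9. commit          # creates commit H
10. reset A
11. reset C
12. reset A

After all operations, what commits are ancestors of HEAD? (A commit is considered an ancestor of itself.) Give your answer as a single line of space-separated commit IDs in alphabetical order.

Answer: A

Derivation:
After op 1 (commit): HEAD=main@B [main=B]
After op 2 (branch): HEAD=main@B [feat=B main=B]
After op 3 (commit): HEAD=main@C [feat=B main=C]
After op 4 (commit): HEAD=main@D [feat=B main=D]
After op 5 (merge): HEAD=main@E [feat=B main=E]
After op 6 (merge): HEAD=main@F [feat=B main=F]
After op 7 (checkout): HEAD=feat@B [feat=B main=F]
After op 8 (commit): HEAD=feat@G [feat=G main=F]
After op 9 (commit): HEAD=feat@H [feat=H main=F]
After op 10 (reset): HEAD=feat@A [feat=A main=F]
After op 11 (reset): HEAD=feat@C [feat=C main=F]
After op 12 (reset): HEAD=feat@A [feat=A main=F]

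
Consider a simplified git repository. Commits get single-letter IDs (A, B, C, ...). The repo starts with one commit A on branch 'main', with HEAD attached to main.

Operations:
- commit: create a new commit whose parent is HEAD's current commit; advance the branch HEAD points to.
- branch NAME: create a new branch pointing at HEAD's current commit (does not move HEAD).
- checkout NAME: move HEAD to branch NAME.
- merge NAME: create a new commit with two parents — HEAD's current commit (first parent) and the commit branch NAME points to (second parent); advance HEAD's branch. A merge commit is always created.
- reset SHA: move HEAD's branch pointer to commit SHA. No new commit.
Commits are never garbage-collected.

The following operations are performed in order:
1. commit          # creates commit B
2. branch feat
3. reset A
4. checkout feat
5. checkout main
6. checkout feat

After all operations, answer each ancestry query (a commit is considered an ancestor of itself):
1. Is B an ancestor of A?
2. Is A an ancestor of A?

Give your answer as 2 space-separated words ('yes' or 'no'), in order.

After op 1 (commit): HEAD=main@B [main=B]
After op 2 (branch): HEAD=main@B [feat=B main=B]
After op 3 (reset): HEAD=main@A [feat=B main=A]
After op 4 (checkout): HEAD=feat@B [feat=B main=A]
After op 5 (checkout): HEAD=main@A [feat=B main=A]
After op 6 (checkout): HEAD=feat@B [feat=B main=A]
ancestors(A) = {A}; B in? no
ancestors(A) = {A}; A in? yes

Answer: no yes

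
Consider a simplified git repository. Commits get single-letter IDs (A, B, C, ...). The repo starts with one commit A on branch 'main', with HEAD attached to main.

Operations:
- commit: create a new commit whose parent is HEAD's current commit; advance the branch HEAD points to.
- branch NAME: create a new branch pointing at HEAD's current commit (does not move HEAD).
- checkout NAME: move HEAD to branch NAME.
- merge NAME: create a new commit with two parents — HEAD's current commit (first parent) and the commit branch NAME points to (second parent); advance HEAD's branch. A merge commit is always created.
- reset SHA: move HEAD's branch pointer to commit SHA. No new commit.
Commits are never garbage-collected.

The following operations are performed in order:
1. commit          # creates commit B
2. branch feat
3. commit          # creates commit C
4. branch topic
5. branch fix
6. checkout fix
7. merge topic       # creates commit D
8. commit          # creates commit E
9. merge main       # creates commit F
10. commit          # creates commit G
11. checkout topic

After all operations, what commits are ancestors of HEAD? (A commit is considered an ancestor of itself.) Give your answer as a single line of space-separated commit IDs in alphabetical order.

Answer: A B C

Derivation:
After op 1 (commit): HEAD=main@B [main=B]
After op 2 (branch): HEAD=main@B [feat=B main=B]
After op 3 (commit): HEAD=main@C [feat=B main=C]
After op 4 (branch): HEAD=main@C [feat=B main=C topic=C]
After op 5 (branch): HEAD=main@C [feat=B fix=C main=C topic=C]
After op 6 (checkout): HEAD=fix@C [feat=B fix=C main=C topic=C]
After op 7 (merge): HEAD=fix@D [feat=B fix=D main=C topic=C]
After op 8 (commit): HEAD=fix@E [feat=B fix=E main=C topic=C]
After op 9 (merge): HEAD=fix@F [feat=B fix=F main=C topic=C]
After op 10 (commit): HEAD=fix@G [feat=B fix=G main=C topic=C]
After op 11 (checkout): HEAD=topic@C [feat=B fix=G main=C topic=C]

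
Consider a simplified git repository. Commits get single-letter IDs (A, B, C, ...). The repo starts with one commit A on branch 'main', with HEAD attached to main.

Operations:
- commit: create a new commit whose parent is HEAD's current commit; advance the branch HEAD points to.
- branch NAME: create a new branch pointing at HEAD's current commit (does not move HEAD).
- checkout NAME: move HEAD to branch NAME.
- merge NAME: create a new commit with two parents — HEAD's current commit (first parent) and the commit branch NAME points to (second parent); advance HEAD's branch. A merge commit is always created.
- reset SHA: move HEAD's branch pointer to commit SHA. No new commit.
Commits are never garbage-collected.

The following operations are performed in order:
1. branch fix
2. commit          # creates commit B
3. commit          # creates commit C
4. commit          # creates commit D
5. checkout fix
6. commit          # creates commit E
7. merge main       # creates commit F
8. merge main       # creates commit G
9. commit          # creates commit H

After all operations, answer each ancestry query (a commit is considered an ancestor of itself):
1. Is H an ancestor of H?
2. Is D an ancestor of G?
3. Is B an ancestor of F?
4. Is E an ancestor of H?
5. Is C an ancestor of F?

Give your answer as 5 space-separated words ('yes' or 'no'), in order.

Answer: yes yes yes yes yes

Derivation:
After op 1 (branch): HEAD=main@A [fix=A main=A]
After op 2 (commit): HEAD=main@B [fix=A main=B]
After op 3 (commit): HEAD=main@C [fix=A main=C]
After op 4 (commit): HEAD=main@D [fix=A main=D]
After op 5 (checkout): HEAD=fix@A [fix=A main=D]
After op 6 (commit): HEAD=fix@E [fix=E main=D]
After op 7 (merge): HEAD=fix@F [fix=F main=D]
After op 8 (merge): HEAD=fix@G [fix=G main=D]
After op 9 (commit): HEAD=fix@H [fix=H main=D]
ancestors(H) = {A,B,C,D,E,F,G,H}; H in? yes
ancestors(G) = {A,B,C,D,E,F,G}; D in? yes
ancestors(F) = {A,B,C,D,E,F}; B in? yes
ancestors(H) = {A,B,C,D,E,F,G,H}; E in? yes
ancestors(F) = {A,B,C,D,E,F}; C in? yes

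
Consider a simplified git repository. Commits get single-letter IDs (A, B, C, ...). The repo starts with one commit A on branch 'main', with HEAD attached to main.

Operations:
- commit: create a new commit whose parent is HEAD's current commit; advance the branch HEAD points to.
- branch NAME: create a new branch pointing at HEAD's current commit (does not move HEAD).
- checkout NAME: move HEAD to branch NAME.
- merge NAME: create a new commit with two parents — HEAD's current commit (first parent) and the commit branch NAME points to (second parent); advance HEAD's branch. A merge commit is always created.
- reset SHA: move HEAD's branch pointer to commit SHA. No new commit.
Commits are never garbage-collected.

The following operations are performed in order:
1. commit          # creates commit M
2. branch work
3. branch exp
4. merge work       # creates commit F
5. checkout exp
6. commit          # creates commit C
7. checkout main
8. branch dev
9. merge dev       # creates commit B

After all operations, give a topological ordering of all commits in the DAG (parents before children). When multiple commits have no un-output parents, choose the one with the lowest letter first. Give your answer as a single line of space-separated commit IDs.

Answer: A M C F B

Derivation:
After op 1 (commit): HEAD=main@M [main=M]
After op 2 (branch): HEAD=main@M [main=M work=M]
After op 3 (branch): HEAD=main@M [exp=M main=M work=M]
After op 4 (merge): HEAD=main@F [exp=M main=F work=M]
After op 5 (checkout): HEAD=exp@M [exp=M main=F work=M]
After op 6 (commit): HEAD=exp@C [exp=C main=F work=M]
After op 7 (checkout): HEAD=main@F [exp=C main=F work=M]
After op 8 (branch): HEAD=main@F [dev=F exp=C main=F work=M]
After op 9 (merge): HEAD=main@B [dev=F exp=C main=B work=M]
commit A: parents=[]
commit B: parents=['F', 'F']
commit C: parents=['M']
commit F: parents=['M', 'M']
commit M: parents=['A']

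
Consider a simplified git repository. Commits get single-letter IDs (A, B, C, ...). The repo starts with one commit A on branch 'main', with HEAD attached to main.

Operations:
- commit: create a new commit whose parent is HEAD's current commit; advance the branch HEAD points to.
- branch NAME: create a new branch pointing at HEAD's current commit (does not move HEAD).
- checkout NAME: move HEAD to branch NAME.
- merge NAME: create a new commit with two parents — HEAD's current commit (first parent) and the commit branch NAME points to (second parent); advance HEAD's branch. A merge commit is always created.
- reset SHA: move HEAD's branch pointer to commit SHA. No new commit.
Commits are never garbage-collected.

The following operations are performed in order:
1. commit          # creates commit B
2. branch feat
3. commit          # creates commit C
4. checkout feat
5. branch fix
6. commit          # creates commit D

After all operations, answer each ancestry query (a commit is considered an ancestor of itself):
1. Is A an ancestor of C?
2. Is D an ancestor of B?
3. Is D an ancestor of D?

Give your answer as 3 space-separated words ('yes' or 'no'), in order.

After op 1 (commit): HEAD=main@B [main=B]
After op 2 (branch): HEAD=main@B [feat=B main=B]
After op 3 (commit): HEAD=main@C [feat=B main=C]
After op 4 (checkout): HEAD=feat@B [feat=B main=C]
After op 5 (branch): HEAD=feat@B [feat=B fix=B main=C]
After op 6 (commit): HEAD=feat@D [feat=D fix=B main=C]
ancestors(C) = {A,B,C}; A in? yes
ancestors(B) = {A,B}; D in? no
ancestors(D) = {A,B,D}; D in? yes

Answer: yes no yes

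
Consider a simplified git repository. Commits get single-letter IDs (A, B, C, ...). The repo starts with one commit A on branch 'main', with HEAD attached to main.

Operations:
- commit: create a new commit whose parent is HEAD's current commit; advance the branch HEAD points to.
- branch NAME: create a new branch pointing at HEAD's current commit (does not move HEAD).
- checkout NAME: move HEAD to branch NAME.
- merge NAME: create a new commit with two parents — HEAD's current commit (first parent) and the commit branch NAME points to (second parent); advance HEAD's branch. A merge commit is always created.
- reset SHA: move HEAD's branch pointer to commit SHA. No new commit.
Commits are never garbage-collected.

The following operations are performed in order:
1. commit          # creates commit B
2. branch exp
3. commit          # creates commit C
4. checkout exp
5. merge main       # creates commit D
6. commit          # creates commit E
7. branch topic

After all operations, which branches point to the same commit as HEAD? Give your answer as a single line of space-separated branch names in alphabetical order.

Answer: exp topic

Derivation:
After op 1 (commit): HEAD=main@B [main=B]
After op 2 (branch): HEAD=main@B [exp=B main=B]
After op 3 (commit): HEAD=main@C [exp=B main=C]
After op 4 (checkout): HEAD=exp@B [exp=B main=C]
After op 5 (merge): HEAD=exp@D [exp=D main=C]
After op 6 (commit): HEAD=exp@E [exp=E main=C]
After op 7 (branch): HEAD=exp@E [exp=E main=C topic=E]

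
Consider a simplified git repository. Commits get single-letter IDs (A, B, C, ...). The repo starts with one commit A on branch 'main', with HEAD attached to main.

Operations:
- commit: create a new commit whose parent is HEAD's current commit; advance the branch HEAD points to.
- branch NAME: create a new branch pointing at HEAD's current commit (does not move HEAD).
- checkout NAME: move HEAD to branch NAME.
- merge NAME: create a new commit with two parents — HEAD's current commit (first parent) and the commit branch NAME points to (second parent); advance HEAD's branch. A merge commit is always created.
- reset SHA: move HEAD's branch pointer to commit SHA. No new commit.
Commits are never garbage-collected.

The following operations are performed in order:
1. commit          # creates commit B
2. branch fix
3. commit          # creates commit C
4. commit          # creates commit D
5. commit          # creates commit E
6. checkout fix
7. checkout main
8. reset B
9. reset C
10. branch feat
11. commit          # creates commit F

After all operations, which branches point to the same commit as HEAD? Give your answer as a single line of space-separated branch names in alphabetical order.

Answer: main

Derivation:
After op 1 (commit): HEAD=main@B [main=B]
After op 2 (branch): HEAD=main@B [fix=B main=B]
After op 3 (commit): HEAD=main@C [fix=B main=C]
After op 4 (commit): HEAD=main@D [fix=B main=D]
After op 5 (commit): HEAD=main@E [fix=B main=E]
After op 6 (checkout): HEAD=fix@B [fix=B main=E]
After op 7 (checkout): HEAD=main@E [fix=B main=E]
After op 8 (reset): HEAD=main@B [fix=B main=B]
After op 9 (reset): HEAD=main@C [fix=B main=C]
After op 10 (branch): HEAD=main@C [feat=C fix=B main=C]
After op 11 (commit): HEAD=main@F [feat=C fix=B main=F]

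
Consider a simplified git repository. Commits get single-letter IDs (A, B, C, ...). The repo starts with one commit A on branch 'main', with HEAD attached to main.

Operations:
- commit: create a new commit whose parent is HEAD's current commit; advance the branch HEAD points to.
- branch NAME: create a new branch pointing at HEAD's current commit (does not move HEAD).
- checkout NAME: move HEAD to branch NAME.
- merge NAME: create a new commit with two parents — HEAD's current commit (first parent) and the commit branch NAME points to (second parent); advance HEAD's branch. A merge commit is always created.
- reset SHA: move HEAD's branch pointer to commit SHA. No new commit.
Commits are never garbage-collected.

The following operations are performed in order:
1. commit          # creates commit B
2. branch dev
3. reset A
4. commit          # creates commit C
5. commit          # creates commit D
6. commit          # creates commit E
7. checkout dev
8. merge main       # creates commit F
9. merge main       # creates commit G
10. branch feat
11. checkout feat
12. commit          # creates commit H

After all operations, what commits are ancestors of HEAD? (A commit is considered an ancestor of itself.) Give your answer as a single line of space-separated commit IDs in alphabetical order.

After op 1 (commit): HEAD=main@B [main=B]
After op 2 (branch): HEAD=main@B [dev=B main=B]
After op 3 (reset): HEAD=main@A [dev=B main=A]
After op 4 (commit): HEAD=main@C [dev=B main=C]
After op 5 (commit): HEAD=main@D [dev=B main=D]
After op 6 (commit): HEAD=main@E [dev=B main=E]
After op 7 (checkout): HEAD=dev@B [dev=B main=E]
After op 8 (merge): HEAD=dev@F [dev=F main=E]
After op 9 (merge): HEAD=dev@G [dev=G main=E]
After op 10 (branch): HEAD=dev@G [dev=G feat=G main=E]
After op 11 (checkout): HEAD=feat@G [dev=G feat=G main=E]
After op 12 (commit): HEAD=feat@H [dev=G feat=H main=E]

Answer: A B C D E F G H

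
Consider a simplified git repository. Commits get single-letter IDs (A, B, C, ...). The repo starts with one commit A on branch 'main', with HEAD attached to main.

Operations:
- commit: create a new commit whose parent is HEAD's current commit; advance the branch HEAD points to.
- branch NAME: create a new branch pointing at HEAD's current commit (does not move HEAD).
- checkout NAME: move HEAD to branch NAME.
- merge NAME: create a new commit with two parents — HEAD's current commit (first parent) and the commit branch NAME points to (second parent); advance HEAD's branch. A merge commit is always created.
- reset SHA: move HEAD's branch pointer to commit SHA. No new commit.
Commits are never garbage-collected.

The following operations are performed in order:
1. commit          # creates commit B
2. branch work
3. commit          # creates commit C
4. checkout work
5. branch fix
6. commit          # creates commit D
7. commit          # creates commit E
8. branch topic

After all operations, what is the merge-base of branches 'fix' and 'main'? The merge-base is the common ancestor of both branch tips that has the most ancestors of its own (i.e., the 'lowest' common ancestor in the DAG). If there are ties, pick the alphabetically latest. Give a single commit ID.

Answer: B

Derivation:
After op 1 (commit): HEAD=main@B [main=B]
After op 2 (branch): HEAD=main@B [main=B work=B]
After op 3 (commit): HEAD=main@C [main=C work=B]
After op 4 (checkout): HEAD=work@B [main=C work=B]
After op 5 (branch): HEAD=work@B [fix=B main=C work=B]
After op 6 (commit): HEAD=work@D [fix=B main=C work=D]
After op 7 (commit): HEAD=work@E [fix=B main=C work=E]
After op 8 (branch): HEAD=work@E [fix=B main=C topic=E work=E]
ancestors(fix=B): ['A', 'B']
ancestors(main=C): ['A', 'B', 'C']
common: ['A', 'B']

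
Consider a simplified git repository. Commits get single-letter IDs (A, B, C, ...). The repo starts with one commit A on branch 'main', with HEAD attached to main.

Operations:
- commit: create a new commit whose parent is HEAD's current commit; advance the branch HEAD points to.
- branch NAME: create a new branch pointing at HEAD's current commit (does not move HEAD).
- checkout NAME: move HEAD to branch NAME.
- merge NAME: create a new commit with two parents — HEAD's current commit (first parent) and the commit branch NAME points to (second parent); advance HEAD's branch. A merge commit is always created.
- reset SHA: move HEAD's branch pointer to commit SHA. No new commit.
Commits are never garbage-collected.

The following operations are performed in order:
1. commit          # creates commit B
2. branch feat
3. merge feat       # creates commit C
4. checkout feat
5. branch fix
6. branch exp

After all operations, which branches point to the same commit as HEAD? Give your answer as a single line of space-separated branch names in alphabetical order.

After op 1 (commit): HEAD=main@B [main=B]
After op 2 (branch): HEAD=main@B [feat=B main=B]
After op 3 (merge): HEAD=main@C [feat=B main=C]
After op 4 (checkout): HEAD=feat@B [feat=B main=C]
After op 5 (branch): HEAD=feat@B [feat=B fix=B main=C]
After op 6 (branch): HEAD=feat@B [exp=B feat=B fix=B main=C]

Answer: exp feat fix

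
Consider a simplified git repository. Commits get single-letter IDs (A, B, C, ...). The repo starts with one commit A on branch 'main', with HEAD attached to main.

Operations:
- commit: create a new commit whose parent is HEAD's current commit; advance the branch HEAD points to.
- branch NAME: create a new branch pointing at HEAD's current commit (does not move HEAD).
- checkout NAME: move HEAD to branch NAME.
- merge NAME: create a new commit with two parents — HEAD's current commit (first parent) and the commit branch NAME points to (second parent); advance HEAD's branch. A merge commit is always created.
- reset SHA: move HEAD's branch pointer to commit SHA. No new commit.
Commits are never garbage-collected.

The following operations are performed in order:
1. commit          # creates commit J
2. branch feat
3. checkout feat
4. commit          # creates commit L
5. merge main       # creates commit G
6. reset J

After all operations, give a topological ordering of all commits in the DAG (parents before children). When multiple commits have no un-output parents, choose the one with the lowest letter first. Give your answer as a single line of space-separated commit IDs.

After op 1 (commit): HEAD=main@J [main=J]
After op 2 (branch): HEAD=main@J [feat=J main=J]
After op 3 (checkout): HEAD=feat@J [feat=J main=J]
After op 4 (commit): HEAD=feat@L [feat=L main=J]
After op 5 (merge): HEAD=feat@G [feat=G main=J]
After op 6 (reset): HEAD=feat@J [feat=J main=J]
commit A: parents=[]
commit G: parents=['L', 'J']
commit J: parents=['A']
commit L: parents=['J']

Answer: A J L G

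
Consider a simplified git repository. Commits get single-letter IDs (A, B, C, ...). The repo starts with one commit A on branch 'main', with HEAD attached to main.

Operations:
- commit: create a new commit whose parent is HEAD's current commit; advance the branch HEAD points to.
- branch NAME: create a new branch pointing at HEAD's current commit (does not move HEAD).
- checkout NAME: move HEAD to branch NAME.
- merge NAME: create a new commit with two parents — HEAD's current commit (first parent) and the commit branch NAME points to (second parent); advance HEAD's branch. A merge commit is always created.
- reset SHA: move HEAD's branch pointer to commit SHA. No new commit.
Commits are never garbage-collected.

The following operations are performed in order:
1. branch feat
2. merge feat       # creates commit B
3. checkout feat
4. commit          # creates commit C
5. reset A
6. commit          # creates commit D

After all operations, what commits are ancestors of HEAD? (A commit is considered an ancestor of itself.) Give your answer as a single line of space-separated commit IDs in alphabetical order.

After op 1 (branch): HEAD=main@A [feat=A main=A]
After op 2 (merge): HEAD=main@B [feat=A main=B]
After op 3 (checkout): HEAD=feat@A [feat=A main=B]
After op 4 (commit): HEAD=feat@C [feat=C main=B]
After op 5 (reset): HEAD=feat@A [feat=A main=B]
After op 6 (commit): HEAD=feat@D [feat=D main=B]

Answer: A D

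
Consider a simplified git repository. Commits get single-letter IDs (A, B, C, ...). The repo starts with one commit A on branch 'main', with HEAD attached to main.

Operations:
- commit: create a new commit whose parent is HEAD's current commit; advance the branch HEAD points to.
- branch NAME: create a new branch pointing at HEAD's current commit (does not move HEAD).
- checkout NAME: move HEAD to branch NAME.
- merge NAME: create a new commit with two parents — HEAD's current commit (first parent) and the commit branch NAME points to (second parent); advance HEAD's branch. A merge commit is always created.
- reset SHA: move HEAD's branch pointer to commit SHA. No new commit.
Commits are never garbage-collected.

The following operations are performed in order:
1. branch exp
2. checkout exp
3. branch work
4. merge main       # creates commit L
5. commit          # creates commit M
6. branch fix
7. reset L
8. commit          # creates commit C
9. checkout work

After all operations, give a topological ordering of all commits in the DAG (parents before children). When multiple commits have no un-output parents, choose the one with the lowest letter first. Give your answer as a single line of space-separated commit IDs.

After op 1 (branch): HEAD=main@A [exp=A main=A]
After op 2 (checkout): HEAD=exp@A [exp=A main=A]
After op 3 (branch): HEAD=exp@A [exp=A main=A work=A]
After op 4 (merge): HEAD=exp@L [exp=L main=A work=A]
After op 5 (commit): HEAD=exp@M [exp=M main=A work=A]
After op 6 (branch): HEAD=exp@M [exp=M fix=M main=A work=A]
After op 7 (reset): HEAD=exp@L [exp=L fix=M main=A work=A]
After op 8 (commit): HEAD=exp@C [exp=C fix=M main=A work=A]
After op 9 (checkout): HEAD=work@A [exp=C fix=M main=A work=A]
commit A: parents=[]
commit C: parents=['L']
commit L: parents=['A', 'A']
commit M: parents=['L']

Answer: A L C M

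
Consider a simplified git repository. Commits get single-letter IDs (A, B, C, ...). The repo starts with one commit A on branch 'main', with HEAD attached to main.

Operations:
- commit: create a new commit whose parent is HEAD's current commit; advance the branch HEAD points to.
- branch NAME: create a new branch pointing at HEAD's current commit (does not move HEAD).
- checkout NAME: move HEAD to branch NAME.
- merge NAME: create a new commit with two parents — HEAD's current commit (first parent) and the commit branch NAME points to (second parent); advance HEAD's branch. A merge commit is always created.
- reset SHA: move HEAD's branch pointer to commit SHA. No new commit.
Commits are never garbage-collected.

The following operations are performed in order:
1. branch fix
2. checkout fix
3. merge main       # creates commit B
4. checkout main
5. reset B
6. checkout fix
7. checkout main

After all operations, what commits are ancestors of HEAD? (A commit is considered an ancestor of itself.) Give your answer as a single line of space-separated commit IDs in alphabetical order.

After op 1 (branch): HEAD=main@A [fix=A main=A]
After op 2 (checkout): HEAD=fix@A [fix=A main=A]
After op 3 (merge): HEAD=fix@B [fix=B main=A]
After op 4 (checkout): HEAD=main@A [fix=B main=A]
After op 5 (reset): HEAD=main@B [fix=B main=B]
After op 6 (checkout): HEAD=fix@B [fix=B main=B]
After op 7 (checkout): HEAD=main@B [fix=B main=B]

Answer: A B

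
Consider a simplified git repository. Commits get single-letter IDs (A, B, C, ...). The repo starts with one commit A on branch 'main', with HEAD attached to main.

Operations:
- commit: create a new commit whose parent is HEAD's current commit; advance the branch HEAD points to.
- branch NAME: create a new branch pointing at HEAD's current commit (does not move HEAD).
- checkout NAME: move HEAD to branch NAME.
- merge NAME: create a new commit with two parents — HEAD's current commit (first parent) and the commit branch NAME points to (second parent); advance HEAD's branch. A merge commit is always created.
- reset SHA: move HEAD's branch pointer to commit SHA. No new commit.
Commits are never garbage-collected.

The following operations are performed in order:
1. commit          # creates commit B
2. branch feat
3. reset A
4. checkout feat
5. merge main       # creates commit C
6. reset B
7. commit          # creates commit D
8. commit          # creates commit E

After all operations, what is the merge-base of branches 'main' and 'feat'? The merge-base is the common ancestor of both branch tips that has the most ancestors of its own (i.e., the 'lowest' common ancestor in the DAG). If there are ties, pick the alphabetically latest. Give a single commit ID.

After op 1 (commit): HEAD=main@B [main=B]
After op 2 (branch): HEAD=main@B [feat=B main=B]
After op 3 (reset): HEAD=main@A [feat=B main=A]
After op 4 (checkout): HEAD=feat@B [feat=B main=A]
After op 5 (merge): HEAD=feat@C [feat=C main=A]
After op 6 (reset): HEAD=feat@B [feat=B main=A]
After op 7 (commit): HEAD=feat@D [feat=D main=A]
After op 8 (commit): HEAD=feat@E [feat=E main=A]
ancestors(main=A): ['A']
ancestors(feat=E): ['A', 'B', 'D', 'E']
common: ['A']

Answer: A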